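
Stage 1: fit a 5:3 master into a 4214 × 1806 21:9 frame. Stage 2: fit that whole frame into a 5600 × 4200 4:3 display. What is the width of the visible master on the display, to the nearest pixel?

4000 px

Inside the 4214×1806 canvas the master is height-limited at 3010.00 × 1806.00.
The 21:9 canvas is width-limited in 5600×4200, giving 5600.00 × 2400.00; scale factor 1.3289.
So the master's width is 3010.00 × 1.3289 ≈ 4000.00.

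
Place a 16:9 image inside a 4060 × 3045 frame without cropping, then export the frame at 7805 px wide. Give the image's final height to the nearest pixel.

4390 px

At 4060×3045 the image is width-limited, so height = 4060 × 9/16 ≈ 2283.75 px.
The frame scales by 7805/4060 = 1.9224; 2283.75 × 1.9224 ≈ 4390.31 px.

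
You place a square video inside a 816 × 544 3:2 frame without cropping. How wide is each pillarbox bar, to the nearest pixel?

136 px

Since 1.000 < 1.500, the video is height-limited.
The video is 544 × 1/1 ≈ 544.00 px wide.
816 − 544.00 = 272.00 px of bars (136.00 each).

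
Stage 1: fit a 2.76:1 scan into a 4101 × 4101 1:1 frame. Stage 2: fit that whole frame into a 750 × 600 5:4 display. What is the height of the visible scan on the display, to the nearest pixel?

217 px

Inside the 4101×4101 canvas the scan is width-limited at 4101.00 × 1485.87.
1:1 in 750×600: fills the height, so the intermediate becomes 600.00 × 600.00 — a scale of ×0.1463.
Applying the same ×0.1463: 1485.87 → 217.39.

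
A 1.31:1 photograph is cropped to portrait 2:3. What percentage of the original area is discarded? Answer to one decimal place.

Going from 1.31:1 to portrait 2:3 means cutting width while keeping height.
Fraction kept = (0.667)/(1.310) ≈ 50.89%, so 49.11% is lost.

49.1%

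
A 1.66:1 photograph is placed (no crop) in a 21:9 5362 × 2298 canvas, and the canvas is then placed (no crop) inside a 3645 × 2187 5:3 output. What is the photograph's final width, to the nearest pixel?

1.66:1 in 5362×2298: fills the height, so the photograph is 3814.68 × 2298.00.
Second fit — the 21:9 canvas into 3645×2187 spans the width: 3645.00 × 1562.14 (×0.6798 from 5362×2298).
Applying the same ×0.6798: 3814.68 → 2593.16.

2593 px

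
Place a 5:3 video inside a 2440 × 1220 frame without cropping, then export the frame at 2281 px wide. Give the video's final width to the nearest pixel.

In the 2440×1220 frame the video fills the height: width = 1220 × 5/3 ≈ 2033.33 px.
The frame scales by 2281/2440 = 0.9348; 2033.33 × 0.9348 ≈ 1900.83 px.

1901 px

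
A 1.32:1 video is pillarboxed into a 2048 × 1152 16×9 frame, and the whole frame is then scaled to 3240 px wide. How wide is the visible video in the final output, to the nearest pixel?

2406 px

In the 2048×1152 frame the video fills the height: width = 1152 × 1.320 ≈ 1520.64 px.
Scaling 2048 → 3240 is ×1.5820, so the width becomes 1520.64 × 1.5820 ≈ 2405.70 px.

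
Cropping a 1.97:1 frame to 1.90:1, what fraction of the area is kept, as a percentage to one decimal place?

Going from 1.97:1 to 1.90:1 means cutting width while keeping height.
Fraction kept = (1.900)/(1.970) ≈ 96.45%.

96.4%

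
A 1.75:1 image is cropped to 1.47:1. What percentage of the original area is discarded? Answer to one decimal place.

16.0%

Going from 1.75:1 to 1.47:1 means cutting width while keeping height.
Area ratio = (1.470)/(1.750) = 84.00%; the remaining 16.00% is cropped out.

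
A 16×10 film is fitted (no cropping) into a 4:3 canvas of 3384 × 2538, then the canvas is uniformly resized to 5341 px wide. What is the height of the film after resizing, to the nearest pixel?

3338 px

Fitted into 3384×2538, the film spans the width; its height is 3384 × 10/16 ≈ 2115.00 px.
Resizing to 5341 px wide multiplies everything by 1.5783: 2115.00 → 3338.12 px.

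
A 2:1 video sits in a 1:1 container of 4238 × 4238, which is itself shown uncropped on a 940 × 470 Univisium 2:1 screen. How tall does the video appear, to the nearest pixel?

235 px

2:1 in 4238×4238: fills the width, so the video is 4238.00 × 2119.00.
Second fit — the 1:1 canvas into 940×470 spans the height: 470.00 × 470.00 (×0.1109 from 4238×4238).
Applying the same ×0.1109: 2119.00 → 235.00.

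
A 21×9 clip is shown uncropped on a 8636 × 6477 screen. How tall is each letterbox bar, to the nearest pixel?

1388 px

21×9 (2.333) > 4:3 (1.333), so the clip fills the width.
Content height = 8636 × 9/21 ≈ 3701.14 px.
Leftover height: 6477 − 3701.14 = 2775.86 px → 1387.93 each side.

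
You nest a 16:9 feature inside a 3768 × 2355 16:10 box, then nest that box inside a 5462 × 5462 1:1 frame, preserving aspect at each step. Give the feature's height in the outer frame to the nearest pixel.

3072 px

16:9 in 3768×2355: fills the width, so the feature is 3768.00 × 2119.50.
The 16:10 canvas is width-limited in 5462×5462, giving 5462.00 × 3413.75; scale factor 1.4496.
Applying the same ×1.4496: 2119.50 → 3072.38.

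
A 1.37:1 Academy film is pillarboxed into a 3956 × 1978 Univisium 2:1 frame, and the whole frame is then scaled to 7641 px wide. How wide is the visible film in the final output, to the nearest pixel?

Fitted into 3956×1978, the film spans the height; its width is 1978 × 1.370 ≈ 2709.86 px.
Scaling 3956 → 7641 is ×1.9315, so the width becomes 2709.86 × 1.9315 ≈ 5234.09 px.

5234 px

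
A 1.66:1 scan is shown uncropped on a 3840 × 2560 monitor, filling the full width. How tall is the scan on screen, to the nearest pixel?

That makes the image 2313.25 px tall (3840 / 1.660).

2313 px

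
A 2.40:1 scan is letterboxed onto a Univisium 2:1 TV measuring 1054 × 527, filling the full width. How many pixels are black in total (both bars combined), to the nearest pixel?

92576 pixels

That makes the image 439.1667 px tall (1054 / 2.400).
Black = 527 − 439.1667 = 87.8333 px.
Bar area = 87.8333 × 1054 ≈ 92576 px.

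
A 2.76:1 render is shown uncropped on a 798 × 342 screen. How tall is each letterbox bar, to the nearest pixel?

Since 2.760 > 2.333, the render is width-limited.
Content height = 798 / 2.760 ≈ 289.13 px.
Leftover height: 342 − 289.13 = 52.87 px → 26.43 each side.

26 px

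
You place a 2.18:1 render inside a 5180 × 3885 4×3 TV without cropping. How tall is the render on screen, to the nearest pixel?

2376 px

2.18:1 (2.180) > 4×3 (1.333), so the render fills the width.
The render is 5180 / 2.180 ≈ 2376.15 px tall.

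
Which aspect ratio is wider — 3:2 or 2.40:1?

3:2 = 1.5 and 2.4; 2.4 > 1.5.

2.40:1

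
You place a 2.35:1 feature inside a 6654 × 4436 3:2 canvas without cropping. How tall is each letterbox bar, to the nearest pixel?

802 px

2.35:1 (2.350) > 3:2 (1.500), so the feature fills the width.
That makes the image 2831.49 px tall (6654 / 2.350).
Leftover height: 4436 − 2831.49 = 1604.51 px → 802.26 each side.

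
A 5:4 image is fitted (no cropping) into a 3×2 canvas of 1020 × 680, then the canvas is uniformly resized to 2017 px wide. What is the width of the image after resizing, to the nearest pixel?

1681 px

Fitted into 1020×680, the image spans the height; its width is 680 × 5/4 ≈ 850.00 px.
Resizing to 2017 px wide multiplies everything by 1.9775: 850.00 → 1680.83 px.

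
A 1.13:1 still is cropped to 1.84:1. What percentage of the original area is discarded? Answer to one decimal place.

Going from 1.13:1 to 1.84:1 means cutting height while keeping width.
Area ratio = (1.130)/(1.840) = 61.41%; the remaining 38.59% is cropped out.

38.6%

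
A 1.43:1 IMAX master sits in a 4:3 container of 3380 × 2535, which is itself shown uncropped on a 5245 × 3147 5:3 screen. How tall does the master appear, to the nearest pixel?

Inside the 3380×2535 canvas the master is width-limited at 3380.00 × 2363.64.
4:3 in 5245×3147: fills the height, so the intermediate becomes 4196.00 × 3147.00 — a scale of ×1.2414.
Applying the same ×1.2414: 2363.64 → 2934.27.

2934 px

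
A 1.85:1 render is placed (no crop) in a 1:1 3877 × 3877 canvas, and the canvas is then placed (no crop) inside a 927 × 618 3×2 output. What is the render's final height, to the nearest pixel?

First fit — 1.85:1 into 3877×3877 spans the width: 3877.00 × 2095.68.
1:1 in 927×618: fills the height, so the intermediate becomes 618.00 × 618.00 — a scale of ×0.1594.
Applying the same ×0.1594: 2095.68 → 334.05.

334 px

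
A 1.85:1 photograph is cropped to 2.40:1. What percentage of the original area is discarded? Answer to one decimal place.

22.9%

The width stays; only height is cut (since 2.40:1 is wider than 1.85:1).
Area ratio = (1.850)/(2.400) = 77.08%; the remaining 22.92% is cropped out.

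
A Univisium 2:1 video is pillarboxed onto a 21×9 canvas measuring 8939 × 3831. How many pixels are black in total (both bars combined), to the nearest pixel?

Since 2.000 < 2.333, the video is height-limited.
That makes the image 7662.0000 px wide (3831 × 2/1).
Leftover width: 8939 − 7662.0000 = 1277.0000 px.
Across the 3831-px span: 1277.0000 × 3831 ≈ 4892187 px.

4892187 pixels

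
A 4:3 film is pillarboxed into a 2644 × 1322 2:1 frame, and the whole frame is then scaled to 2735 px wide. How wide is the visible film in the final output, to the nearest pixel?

In the 2644×1322 frame the film fills the height: width = 1322 × 4/3 ≈ 1762.67 px.
The frame scales by 2735/2644 = 1.0344; 1762.67 × 1.0344 ≈ 1823.33 px.

1823 px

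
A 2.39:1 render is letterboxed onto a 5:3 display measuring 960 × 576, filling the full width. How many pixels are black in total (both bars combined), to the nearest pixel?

167353 pixels

Content height = 960 / 2.390 ≈ 401.6736 px.
Leftover height: 576 − 401.6736 = 174.3264 px.
Bar area = 174.3264 × 960 ≈ 167353 px.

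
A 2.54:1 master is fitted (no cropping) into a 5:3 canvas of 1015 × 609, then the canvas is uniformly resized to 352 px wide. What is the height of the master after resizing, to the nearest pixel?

139 px

In the 1015×609 frame the master fills the width: height = 1015 / 2.540 ≈ 399.61 px.
Resizing to 352 px wide multiplies everything by 0.3468: 399.61 → 138.58 px.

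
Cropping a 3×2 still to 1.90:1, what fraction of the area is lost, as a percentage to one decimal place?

21.1%

Going from 3×2 to 1.90:1 means cutting height while keeping width.
Fraction kept = (1.500)/(1.900) ≈ 78.95%, so 21.05% is lost.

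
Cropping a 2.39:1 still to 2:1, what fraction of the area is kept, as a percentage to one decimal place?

83.7%

2:1 is narrower than 2.39:1, so the crop keeps the full height and trims the width.
Fraction kept = (2.000)/(2.390) ≈ 83.68%.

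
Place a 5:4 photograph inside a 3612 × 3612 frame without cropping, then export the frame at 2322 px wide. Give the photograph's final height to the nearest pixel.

Fitted into 3612×3612, the photograph spans the width; its height is 3612 × 4/5 ≈ 2889.60 px.
Resizing to 2322 px wide multiplies everything by 0.6429: 2889.60 → 1857.60 px.

1858 px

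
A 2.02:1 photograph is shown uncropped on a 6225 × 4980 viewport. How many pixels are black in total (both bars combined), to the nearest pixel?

11817022 pixels

2.02:1 (2.020) > 5:4 (1.250), so the photograph fills the width.
The photograph is 6225 / 2.020 ≈ 3081.6832 px tall.
Leftover height: 4980 − 3081.6832 = 1898.3168 px.
That's 1898.3168 × 6225 ≈ 11817022 black pixels.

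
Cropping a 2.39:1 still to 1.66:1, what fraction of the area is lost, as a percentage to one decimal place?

Going from 2.39:1 to 1.66:1 means cutting width while keeping height.
Fraction kept = (1.660)/(2.390) ≈ 69.46%, so 30.54% is lost.

30.5%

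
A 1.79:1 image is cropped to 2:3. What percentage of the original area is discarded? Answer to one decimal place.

62.8%

2:3 is narrower than 1.79:1, so the crop keeps the full height and trims the width.
Fraction kept = (0.667)/(1.790) ≈ 37.24%, so 62.76% is lost.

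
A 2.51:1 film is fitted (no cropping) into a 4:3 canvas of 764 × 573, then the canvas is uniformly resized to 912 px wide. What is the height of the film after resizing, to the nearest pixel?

Fitted into 764×573, the film spans the width; its height is 764 / 2.510 ≈ 304.38 px.
Scaling 764 → 912 is ×1.1937, so the height becomes 304.38 × 1.1937 ≈ 363.35 px.

363 px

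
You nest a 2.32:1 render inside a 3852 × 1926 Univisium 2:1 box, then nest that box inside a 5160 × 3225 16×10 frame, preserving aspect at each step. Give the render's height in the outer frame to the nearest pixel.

First fit — 2.32:1 into 3852×1926 spans the width: 3852.00 × 1660.34.
The Univisium 2:1 canvas is width-limited in 5160×3225, giving 5160.00 × 2580.00; scale factor 1.3396.
Applying the same ×1.3396: 1660.34 → 2224.14.

2224 px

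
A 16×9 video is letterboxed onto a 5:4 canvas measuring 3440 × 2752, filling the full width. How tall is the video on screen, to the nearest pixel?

1935 px

The video is 3440 × 9/16 ≈ 1935.00 px tall.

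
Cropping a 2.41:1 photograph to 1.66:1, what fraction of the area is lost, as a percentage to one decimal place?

31.1%

1.66:1 is narrower than 2.41:1, so the crop keeps the full height and trims the width.
(1.660)/(2.410) ≈ 0.689 of the area survives, leaving 31.12% discarded.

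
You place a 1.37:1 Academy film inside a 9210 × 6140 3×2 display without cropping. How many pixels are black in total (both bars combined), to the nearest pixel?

Since 1.370 < 1.500, the film is height-limited.
The film is 6140 × 1.370 ≈ 8411.8000 px wide.
9210 − 8411.8000 = 798.2000 px of bars.
That's 798.2000 × 6140 ≈ 4900948 black pixels.

4900948 pixels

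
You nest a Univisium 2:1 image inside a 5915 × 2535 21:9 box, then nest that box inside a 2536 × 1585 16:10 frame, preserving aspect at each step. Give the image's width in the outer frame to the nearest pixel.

2174 px

Inside the 5915×2535 canvas the image is height-limited at 5070.00 × 2535.00.
Second fit — the 21:9 canvas into 2536×1585 spans the width: 2536.00 × 1086.86 (×0.4287 from 5915×2535).
So the image's width is 5070.00 × 0.4287 ≈ 2173.71.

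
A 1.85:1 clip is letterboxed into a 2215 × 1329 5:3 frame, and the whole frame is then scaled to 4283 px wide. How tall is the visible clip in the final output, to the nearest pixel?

In the 2215×1329 frame the clip fills the width: height = 2215 / 1.850 ≈ 1197.30 px.
Scaling 2215 → 4283 is ×1.9336, so the height becomes 1197.30 × 1.9336 ≈ 2315.14 px.

2315 px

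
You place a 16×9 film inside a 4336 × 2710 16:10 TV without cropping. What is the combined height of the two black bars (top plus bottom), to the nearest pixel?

271 px

16×9 (1.778) > 16:10 (1.600), so the film fills the width.
That makes the image 2439.00 px tall (4336 × 9/16).
Black = 2710 − 2439.00 = 271.00 px.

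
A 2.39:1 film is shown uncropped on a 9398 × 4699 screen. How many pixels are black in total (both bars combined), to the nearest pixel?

2.39:1 is wider than 2:1, so it spans the full width.
The film is 9398 / 2.390 ≈ 3932.2176 px tall.
Black = 4699 − 3932.2176 = 766.7824 px.
Bar area = 766.7824 × 9398 ≈ 7206221 px.

7206221 pixels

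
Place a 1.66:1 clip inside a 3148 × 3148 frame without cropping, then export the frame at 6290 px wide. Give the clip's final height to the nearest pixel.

In the 3148×3148 frame the clip fills the width: height = 3148 / 1.660 ≈ 1896.39 px.
Scaling 3148 → 6290 is ×1.9981, so the height becomes 1896.39 × 1.9981 ≈ 3789.16 px.

3789 px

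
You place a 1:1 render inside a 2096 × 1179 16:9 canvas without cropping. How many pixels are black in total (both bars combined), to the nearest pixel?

Since 1.000 < 1.778, the render is height-limited.
The render is 1179 × 1/1 ≈ 1179.0000 px wide.
Black = 2096 − 1179.0000 = 917.0000 px.
Bar area = 917.0000 × 1179 ≈ 1081143 px.

1081143 pixels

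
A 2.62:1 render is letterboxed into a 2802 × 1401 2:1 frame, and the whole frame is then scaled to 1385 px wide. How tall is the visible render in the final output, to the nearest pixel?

At 2802×1401 the render is width-limited, so height = 2802 / 2.620 ≈ 1069.47 px.
Scaling 2802 → 1385 is ×0.4943, so the height becomes 1069.47 × 0.4943 ≈ 528.63 px.

529 px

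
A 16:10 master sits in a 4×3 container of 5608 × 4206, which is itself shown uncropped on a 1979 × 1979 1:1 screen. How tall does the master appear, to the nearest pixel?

16:10 in 5608×4206: fills the width, so the master is 5608.00 × 3505.00.
The 4×3 canvas is width-limited in 1979×1979, giving 1979.00 × 1484.25; scale factor 0.3529.
The master scales with it: height 3505.00 × 0.3529 ≈ 1236.88.

1237 px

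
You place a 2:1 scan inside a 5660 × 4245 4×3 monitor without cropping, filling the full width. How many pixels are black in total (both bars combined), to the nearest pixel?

8008900 pixels

The scan is 5660 × 1/2 ≈ 2830.0000 px tall.
4245 − 2830.0000 = 1415.0000 px of bars.
Across the 5660-px span: 1415.0000 × 5660 ≈ 8008900 px.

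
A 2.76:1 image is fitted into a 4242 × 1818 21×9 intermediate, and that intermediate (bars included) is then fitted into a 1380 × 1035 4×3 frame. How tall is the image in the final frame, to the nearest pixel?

500 px

Inside the 4242×1818 canvas the image is width-limited at 4242.00 × 1536.96.
Second fit — the 21×9 canvas into 1380×1035 spans the width: 1380.00 × 591.43 (×0.3253 from 4242×1818).
So the image's height is 1536.96 × 0.3253 ≈ 500.00.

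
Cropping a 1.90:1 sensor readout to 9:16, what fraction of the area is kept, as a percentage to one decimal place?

Going from 1.90:1 to 9:16 means cutting width while keeping height.
(0.562)/(1.900) ≈ 0.296 of the area survives.

29.6%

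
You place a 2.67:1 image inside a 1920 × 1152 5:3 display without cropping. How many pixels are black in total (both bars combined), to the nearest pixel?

831166 pixels

Since 2.670 > 1.667, the image is width-limited.
The image is 1920 / 2.670 ≈ 719.1011 px tall.
Black = 1152 − 719.1011 = 432.8989 px.
Across the 1920-px span: 432.8989 × 1920 ≈ 831166 px.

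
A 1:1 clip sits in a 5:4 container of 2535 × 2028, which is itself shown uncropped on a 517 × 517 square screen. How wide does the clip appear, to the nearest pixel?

414 px

First fit — 1:1 into 2535×2028 spans the height: 2028.00 × 2028.00.
The 5:4 canvas is width-limited in 517×517, giving 517.00 × 413.60; scale factor 0.2039.
So the clip's width is 2028.00 × 0.2039 ≈ 413.60.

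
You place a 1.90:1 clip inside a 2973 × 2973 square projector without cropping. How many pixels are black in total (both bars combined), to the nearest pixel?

Since 1.900 > 1.000, the clip is width-limited.
Content height = 2973 / 1.900 ≈ 1564.7368 px.
Black = 2973 − 1564.7368 = 1408.2632 px.
Bar area = 1408.2632 × 2973 ≈ 4186766 px.

4186766 pixels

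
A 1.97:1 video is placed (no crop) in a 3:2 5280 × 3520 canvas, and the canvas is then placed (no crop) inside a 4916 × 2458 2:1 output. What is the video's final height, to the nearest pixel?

1872 px

First fit — 1.97:1 into 5280×3520 spans the width: 5280.00 × 2680.20.
The 3:2 canvas is height-limited in 4916×2458, giving 3687.00 × 2458.00; scale factor 0.6983.
So the video's height is 2680.20 × 0.6983 ≈ 1871.57.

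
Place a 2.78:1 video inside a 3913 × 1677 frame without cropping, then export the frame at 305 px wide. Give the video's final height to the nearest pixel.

At 3913×1677 the video is width-limited, so height = 3913 / 2.780 ≈ 1407.55 px.
Resizing to 305 px wide multiplies everything by 0.0779: 1407.55 → 109.71 px.

110 px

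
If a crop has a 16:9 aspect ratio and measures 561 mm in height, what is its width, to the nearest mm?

561 / 9 × 16 = 997.33.

997 mm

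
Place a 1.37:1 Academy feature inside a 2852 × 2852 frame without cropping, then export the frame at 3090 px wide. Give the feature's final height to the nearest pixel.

In the 2852×2852 frame the feature fills the width: height = 2852 / 1.370 ≈ 2081.75 px.
The frame scales by 3090/2852 = 1.0835; 2081.75 × 1.0835 ≈ 2255.47 px.

2255 px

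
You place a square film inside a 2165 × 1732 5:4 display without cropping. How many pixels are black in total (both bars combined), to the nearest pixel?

square (1.000) < 5:4 (1.250), so the film fills the height.
The film is 1732 × 1/1 ≈ 1732.0000 px wide.
2165 − 1732.0000 = 433.0000 px of bars.
That's 433.0000 × 1732 ≈ 749956 black pixels.

749956 pixels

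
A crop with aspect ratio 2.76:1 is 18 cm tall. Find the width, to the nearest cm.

50 cm

18 × 2.760 = 49.68.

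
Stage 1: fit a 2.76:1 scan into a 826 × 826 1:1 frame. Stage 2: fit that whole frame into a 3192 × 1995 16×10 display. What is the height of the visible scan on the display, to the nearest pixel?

723 px

Inside the 826×826 canvas the scan is width-limited at 826.00 × 299.28.
The 1:1 canvas is height-limited in 3192×1995, giving 1995.00 × 1995.00; scale factor 2.4153.
Applying the same ×2.4153: 299.28 → 722.83.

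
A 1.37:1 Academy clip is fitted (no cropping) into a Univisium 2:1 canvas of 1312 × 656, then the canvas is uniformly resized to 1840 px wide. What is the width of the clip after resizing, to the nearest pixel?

1260 px

Fitted into 1312×656, the clip spans the height; its width is 656 × 1.370 ≈ 898.72 px.
The frame scales by 1840/1312 = 1.4024; 898.72 × 1.4024 ≈ 1260.40 px.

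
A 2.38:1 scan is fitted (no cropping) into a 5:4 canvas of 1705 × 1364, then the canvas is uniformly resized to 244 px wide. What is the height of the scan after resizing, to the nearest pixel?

In the 1705×1364 frame the scan fills the width: height = 1705 / 2.380 ≈ 716.39 px.
The frame scales by 244/1705 = 0.1431; 716.39 × 0.1431 ≈ 102.52 px.

103 px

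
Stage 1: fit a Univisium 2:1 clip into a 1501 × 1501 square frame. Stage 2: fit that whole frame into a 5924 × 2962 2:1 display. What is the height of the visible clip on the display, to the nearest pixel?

1481 px

Univisium 2:1 in 1501×1501: fills the width, so the clip is 1501.00 × 750.50.
square in 5924×2962: fills the height, so the intermediate becomes 2962.00 × 2962.00 — a scale of ×1.9734.
So the clip's height is 750.50 × 1.9734 ≈ 1481.00.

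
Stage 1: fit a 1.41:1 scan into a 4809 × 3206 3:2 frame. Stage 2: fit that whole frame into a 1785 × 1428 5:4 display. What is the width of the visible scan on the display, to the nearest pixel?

Inside the 4809×3206 canvas the scan is height-limited at 4520.46 × 3206.00.
The 3:2 canvas is width-limited in 1785×1428, giving 1785.00 × 1190.00; scale factor 0.3712.
The scan scales with it: width 4520.46 × 0.3712 ≈ 1677.90.

1678 px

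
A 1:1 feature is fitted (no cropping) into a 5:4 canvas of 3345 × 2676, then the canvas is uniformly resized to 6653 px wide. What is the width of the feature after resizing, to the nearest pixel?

In the 3345×2676 frame the feature fills the height: width = 2676 × 1/1 ≈ 2676.00 px.
Scaling 3345 → 6653 is ×1.9889, so the width becomes 2676.00 × 1.9889 ≈ 5322.40 px.

5322 px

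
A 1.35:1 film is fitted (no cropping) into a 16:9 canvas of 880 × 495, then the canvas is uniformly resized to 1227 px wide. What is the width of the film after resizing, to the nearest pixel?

932 px

Fitted into 880×495, the film spans the height; its width is 495 × 1.350 ≈ 668.25 px.
The frame scales by 1227/880 = 1.3943; 668.25 × 1.3943 ≈ 931.75 px.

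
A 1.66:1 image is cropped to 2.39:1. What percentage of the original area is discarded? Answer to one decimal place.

30.5%

Going from 1.66:1 to 2.39:1 means cutting height while keeping width.
Fraction kept = (1.660)/(2.390) ≈ 69.46%, so 30.54% is lost.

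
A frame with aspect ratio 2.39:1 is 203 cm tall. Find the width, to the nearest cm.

485 cm

203 × 2.390 = 485.17.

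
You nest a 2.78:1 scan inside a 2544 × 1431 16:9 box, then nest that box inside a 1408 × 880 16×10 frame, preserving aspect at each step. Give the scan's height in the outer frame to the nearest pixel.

2.78:1 in 2544×1431: fills the width, so the scan is 2544.00 × 915.11.
The 16:9 canvas is width-limited in 1408×880, giving 1408.00 × 792.00; scale factor 0.5535.
Applying the same ×0.5535: 915.11 → 506.47.

506 px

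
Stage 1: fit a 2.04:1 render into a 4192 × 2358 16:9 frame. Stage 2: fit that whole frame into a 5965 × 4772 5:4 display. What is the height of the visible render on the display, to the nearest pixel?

Inside the 4192×2358 canvas the render is width-limited at 4192.00 × 2054.90.
The 16:9 canvas is width-limited in 5965×4772, giving 5965.00 × 3355.31; scale factor 1.4229.
Applying the same ×1.4229: 2054.90 → 2924.02.

2924 px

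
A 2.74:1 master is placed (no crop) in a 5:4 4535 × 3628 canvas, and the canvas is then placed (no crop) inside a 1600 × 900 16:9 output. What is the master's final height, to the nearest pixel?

Inside the 4535×3628 canvas the master is width-limited at 4535.00 × 1655.11.
Second fit — the 5:4 canvas into 1600×900 spans the height: 1125.00 × 900.00 (×0.2481 from 4535×3628).
The master scales with it: height 1655.11 × 0.2481 ≈ 410.58.

411 px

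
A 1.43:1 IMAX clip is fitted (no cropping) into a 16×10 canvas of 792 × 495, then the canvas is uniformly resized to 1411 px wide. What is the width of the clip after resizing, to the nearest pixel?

1261 px

At 792×495 the clip is height-limited, so width = 495 × 1.430 ≈ 707.85 px.
The frame scales by 1411/792 = 1.7816; 707.85 × 1.7816 ≈ 1261.08 px.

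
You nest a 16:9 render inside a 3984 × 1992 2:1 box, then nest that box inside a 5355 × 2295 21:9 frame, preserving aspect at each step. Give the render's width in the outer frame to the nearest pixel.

Inside the 3984×1992 canvas the render is height-limited at 3541.33 × 1992.00.
2:1 in 5355×2295: fills the height, so the intermediate becomes 4590.00 × 2295.00 — a scale of ×1.1521.
So the render's width is 3541.33 × 1.1521 ≈ 4080.00.

4080 px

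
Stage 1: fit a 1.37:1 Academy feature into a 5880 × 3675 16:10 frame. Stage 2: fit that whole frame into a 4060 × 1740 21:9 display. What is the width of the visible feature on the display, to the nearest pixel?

2384 px

1.37:1 Academy in 5880×3675: fills the height, so the feature is 5034.75 × 3675.00.
16:10 in 4060×1740: fills the height, so the intermediate becomes 2784.00 × 1740.00 — a scale of ×0.4735.
The feature scales with it: width 5034.75 × 0.4735 ≈ 2383.80.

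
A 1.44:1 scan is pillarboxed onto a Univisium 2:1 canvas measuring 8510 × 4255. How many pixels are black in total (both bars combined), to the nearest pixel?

10138814 pixels

1.44:1 is narrower than Univisium 2:1, so it spans the full height.
That makes the image 6127.2000 px wide (4255 × 1.440).
8510 − 6127.2000 = 2382.8000 px of bars.
That's 2382.8000 × 4255 ≈ 10138814 black pixels.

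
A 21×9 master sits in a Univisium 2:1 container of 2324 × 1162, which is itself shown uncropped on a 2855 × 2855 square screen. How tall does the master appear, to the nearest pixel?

1224 px

First fit — 21×9 into 2324×1162 spans the width: 2324.00 × 996.00.
Second fit — the Univisium 2:1 canvas into 2855×2855 spans the width: 2855.00 × 1427.50 (×1.2285 from 2324×1162).
So the master's height is 996.00 × 1.2285 ≈ 1223.57.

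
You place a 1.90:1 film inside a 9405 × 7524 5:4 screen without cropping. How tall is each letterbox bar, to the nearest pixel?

1287 px

1.90:1 (1.900) > 5:4 (1.250), so the film fills the width.
Content height = 9405 / 1.900 ≈ 4950.00 px.
7524 − 4950.00 = 2574.00 px of bars (1287.00 each).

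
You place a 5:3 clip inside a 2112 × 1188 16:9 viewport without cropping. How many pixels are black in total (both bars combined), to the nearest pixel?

Since 1.667 < 1.778, the clip is height-limited.
That makes the image 1980.0000 px wide (1188 × 5/3).
Leftover width: 2112 − 1980.0000 = 132.0000 px.
Across the 1188-px span: 132.0000 × 1188 ≈ 156816 px.

156816 pixels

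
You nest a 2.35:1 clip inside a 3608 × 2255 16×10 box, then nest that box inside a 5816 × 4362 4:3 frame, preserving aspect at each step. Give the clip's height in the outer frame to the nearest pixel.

2.35:1 in 3608×2255: fills the width, so the clip is 3608.00 × 1535.32.
16×10 in 5816×4362: fills the width, so the intermediate becomes 5816.00 × 3635.00 — a scale of ×1.6120.
The clip scales with it: height 1535.32 × 1.6120 ≈ 2474.89.

2475 px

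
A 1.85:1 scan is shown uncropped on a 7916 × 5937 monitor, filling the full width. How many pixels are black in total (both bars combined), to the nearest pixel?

That makes the image 4278.9189 px tall (7916 / 1.850).
5937 − 4278.9189 = 1658.0811 px of bars.
Bar area = 1658.0811 × 7916 ≈ 13125370 px.

13125370 pixels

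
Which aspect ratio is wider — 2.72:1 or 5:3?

2.72 and 5:3 = 1.667; 2.72 > 1.667.

2.72:1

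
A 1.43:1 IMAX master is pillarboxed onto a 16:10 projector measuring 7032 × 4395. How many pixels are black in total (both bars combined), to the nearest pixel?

Since 1.430 < 1.600, the master is height-limited.
That makes the image 6284.8500 px wide (4395 × 1.430).
Leftover width: 7032 − 6284.8500 = 747.1500 px.
That's 747.1500 × 4395 ≈ 3283724 black pixels.

3283724 pixels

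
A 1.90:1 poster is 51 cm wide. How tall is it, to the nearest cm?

51 / 1.900 = 26.84.

27 cm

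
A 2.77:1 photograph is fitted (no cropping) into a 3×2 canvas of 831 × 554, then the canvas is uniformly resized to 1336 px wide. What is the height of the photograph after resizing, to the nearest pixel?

At 831×554 the photograph is width-limited, so height = 831 / 2.770 ≈ 300.00 px.
Resizing to 1336 px wide multiplies everything by 1.6077: 300.00 → 482.31 px.

482 px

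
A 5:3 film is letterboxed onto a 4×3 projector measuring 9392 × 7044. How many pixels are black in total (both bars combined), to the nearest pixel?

13231450 pixels

5:3 is wider than 4×3, so it spans the full width.
The film is 9392 × 3/5 ≈ 5635.2000 px tall.
Leftover height: 7044 − 5635.2000 = 1408.8000 px.
That's 1408.8000 × 9392 ≈ 13231450 black pixels.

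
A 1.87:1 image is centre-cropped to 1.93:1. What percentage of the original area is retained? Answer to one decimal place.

1.93:1 is wider than 1.87:1, so the crop keeps the full width and trims the height.
Fraction kept = (1.870)/(1.930) ≈ 96.89%.

96.9%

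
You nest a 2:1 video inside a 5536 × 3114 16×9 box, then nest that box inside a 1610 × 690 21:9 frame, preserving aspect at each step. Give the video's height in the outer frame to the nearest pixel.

613 px

First fit — 2:1 into 5536×3114 spans the width: 5536.00 × 2768.00.
16×9 in 1610×690: fills the height, so the intermediate becomes 1226.67 × 690.00 — a scale of ×0.2216.
So the video's height is 2768.00 × 0.2216 ≈ 613.33.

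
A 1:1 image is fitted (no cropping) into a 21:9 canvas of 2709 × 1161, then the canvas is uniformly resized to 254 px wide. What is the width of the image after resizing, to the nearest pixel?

109 px

Fitted into 2709×1161, the image spans the height; its width is 1161 × 1/1 ≈ 1161.00 px.
Resizing to 254 px wide multiplies everything by 0.0938: 1161.00 → 108.86 px.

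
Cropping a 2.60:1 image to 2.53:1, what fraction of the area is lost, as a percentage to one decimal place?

The height stays; only width is cut (since 2.53:1 is narrower than 2.60:1).
Area ratio = (2.530)/(2.600) = 97.31%; the remaining 2.69% is cropped out.

2.7%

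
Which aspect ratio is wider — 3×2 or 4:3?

3×2 = 1.5 and 4:3 = 1.333; 1.5 > 1.333.

3×2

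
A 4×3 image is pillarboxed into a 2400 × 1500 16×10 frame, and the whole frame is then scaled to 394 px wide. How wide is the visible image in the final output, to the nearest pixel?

At 2400×1500 the image is height-limited, so width = 1500 × 4/3 ≈ 2000.00 px.
Scaling 2400 → 394 is ×0.1642, so the width becomes 2000.00 × 0.1642 ≈ 328.33 px.

328 px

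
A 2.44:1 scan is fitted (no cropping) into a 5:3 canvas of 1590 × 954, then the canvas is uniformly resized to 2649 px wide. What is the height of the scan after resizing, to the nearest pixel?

Fitted into 1590×954, the scan spans the width; its height is 1590 / 2.440 ≈ 651.64 px.
Resizing to 2649 px wide multiplies everything by 1.6660: 651.64 → 1085.66 px.

1086 px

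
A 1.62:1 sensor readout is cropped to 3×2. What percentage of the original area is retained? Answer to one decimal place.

The height stays; only width is cut (since 3×2 is narrower than 1.62:1).
Fraction kept = (1.500)/(1.620) ≈ 92.59%.

92.6%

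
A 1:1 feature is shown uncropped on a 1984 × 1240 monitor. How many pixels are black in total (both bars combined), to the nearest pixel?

1:1 is narrower than 16:10, so it spans the full height.
The feature is 1240 × 1/1 ≈ 1240.0000 px wide.
Leftover width: 1984 − 1240.0000 = 744.0000 px.
Across the 1240-px span: 744.0000 × 1240 ≈ 922560 px.

922560 pixels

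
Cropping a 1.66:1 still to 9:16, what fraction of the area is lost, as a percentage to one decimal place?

9:16 is narrower than 1.66:1, so the crop keeps the full height and trims the width.
(0.562)/(1.660) ≈ 0.339 of the area survives, leaving 66.11% discarded.

66.1%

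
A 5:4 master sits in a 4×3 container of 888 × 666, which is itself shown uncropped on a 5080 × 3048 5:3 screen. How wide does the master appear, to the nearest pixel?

5:4 in 888×666: fills the height, so the master is 832.50 × 666.00.
Second fit — the 4×3 canvas into 5080×3048 spans the height: 4064.00 × 3048.00 (×4.5766 from 888×666).
The master scales with it: width 832.50 × 4.5766 ≈ 3810.00.

3810 px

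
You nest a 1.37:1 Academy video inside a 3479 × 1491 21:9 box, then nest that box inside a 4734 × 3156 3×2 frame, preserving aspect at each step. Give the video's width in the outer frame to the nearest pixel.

2780 px

First fit — 1.37:1 Academy into 3479×1491 spans the height: 2042.67 × 1491.00.
The 21:9 canvas is width-limited in 4734×3156, giving 4734.00 × 2028.86; scale factor 1.3607.
Applying the same ×1.3607: 2042.67 → 2779.53.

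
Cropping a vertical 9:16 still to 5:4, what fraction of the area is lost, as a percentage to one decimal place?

55.0%

Going from vertical 9:16 to 5:4 means cutting height while keeping width.
Area ratio = (0.562)/(1.250) = 45.00%; the remaining 55.00% is cropped out.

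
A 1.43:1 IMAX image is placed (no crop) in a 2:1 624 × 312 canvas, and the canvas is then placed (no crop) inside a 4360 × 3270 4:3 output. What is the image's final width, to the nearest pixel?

Inside the 624×312 canvas the image is height-limited at 446.16 × 312.00.
Second fit — the 2:1 canvas into 4360×3270 spans the width: 4360.00 × 2180.00 (×6.9872 from 624×312).
The image scales with it: width 446.16 × 6.9872 ≈ 3117.40.

3117 px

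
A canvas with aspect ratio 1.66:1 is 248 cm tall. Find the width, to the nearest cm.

At 1.66:1, 248 × 1.660 ≈ 411.68.

412 cm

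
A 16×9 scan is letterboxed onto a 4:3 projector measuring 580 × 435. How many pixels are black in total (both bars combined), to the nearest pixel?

63075 pixels

16×9 is wider than 4:3, so it spans the full width.
That makes the image 326.2500 px tall (580 × 9/16).
435 − 326.2500 = 108.7500 px of bars.
Bar area = 108.7500 × 580 ≈ 63075 px.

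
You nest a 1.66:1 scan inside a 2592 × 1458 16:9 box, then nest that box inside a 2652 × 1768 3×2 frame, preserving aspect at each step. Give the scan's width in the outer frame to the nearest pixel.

1.66:1 in 2592×1458: fills the height, so the scan is 2420.28 × 1458.00.
The 16:9 canvas is width-limited in 2652×1768, giving 2652.00 × 1491.75; scale factor 1.0231.
The scan scales with it: width 2420.28 × 1.0231 ≈ 2476.30.

2476 px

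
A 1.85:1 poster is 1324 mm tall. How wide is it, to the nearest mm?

1324 × 1.850 = 2449.40.

2449 mm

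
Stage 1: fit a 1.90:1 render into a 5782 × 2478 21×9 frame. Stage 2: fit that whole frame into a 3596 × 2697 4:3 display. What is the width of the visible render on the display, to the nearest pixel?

1.90:1 in 5782×2478: fills the height, so the render is 4708.20 × 2478.00.
The 21×9 canvas is width-limited in 3596×2697, giving 3596.00 × 1541.14; scale factor 0.6219.
The render scales with it: width 4708.20 × 0.6219 ≈ 2928.17.

2928 px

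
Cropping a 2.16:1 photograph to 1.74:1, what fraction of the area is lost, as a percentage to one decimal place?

The height stays; only width is cut (since 1.74:1 is narrower than 2.16:1).
Fraction kept = (1.740)/(2.160) ≈ 80.56%, so 19.44% is lost.

19.4%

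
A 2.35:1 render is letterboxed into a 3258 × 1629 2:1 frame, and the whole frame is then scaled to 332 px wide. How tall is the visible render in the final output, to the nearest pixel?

141 px

At 3258×1629 the render is width-limited, so height = 3258 / 2.350 ≈ 1386.38 px.
Scaling 3258 → 332 is ×0.1019, so the height becomes 1386.38 × 0.1019 ≈ 141.28 px.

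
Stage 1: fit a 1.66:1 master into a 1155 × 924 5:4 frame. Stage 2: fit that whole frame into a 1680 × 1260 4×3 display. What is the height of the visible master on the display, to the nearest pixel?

Inside the 1155×924 canvas the master is width-limited at 1155.00 × 695.78.
Second fit — the 5:4 canvas into 1680×1260 spans the height: 1575.00 × 1260.00 (×1.3636 from 1155×924).
Applying the same ×1.3636: 695.78 → 948.80.

949 px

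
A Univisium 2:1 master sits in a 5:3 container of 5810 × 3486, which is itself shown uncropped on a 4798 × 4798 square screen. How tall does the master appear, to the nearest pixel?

Univisium 2:1 in 5810×3486: fills the width, so the master is 5810.00 × 2905.00.
Second fit — the 5:3 canvas into 4798×4798 spans the width: 4798.00 × 2878.80 (×0.8258 from 5810×3486).
The master scales with it: height 2905.00 × 0.8258 ≈ 2399.00.

2399 px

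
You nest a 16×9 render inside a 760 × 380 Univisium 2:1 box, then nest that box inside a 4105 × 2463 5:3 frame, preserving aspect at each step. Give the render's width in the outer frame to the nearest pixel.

3649 px

First fit — 16×9 into 760×380 spans the height: 675.56 × 380.00.
Second fit — the Univisium 2:1 canvas into 4105×2463 spans the width: 4105.00 × 2052.50 (×5.4013 from 760×380).
The render scales with it: width 675.56 × 5.4013 ≈ 3648.89.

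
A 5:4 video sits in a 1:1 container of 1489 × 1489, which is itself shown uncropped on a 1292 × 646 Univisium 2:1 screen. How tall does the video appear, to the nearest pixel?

517 px

First fit — 5:4 into 1489×1489 spans the width: 1489.00 × 1191.20.
1:1 in 1292×646: fills the height, so the intermediate becomes 646.00 × 646.00 — a scale of ×0.4338.
Applying the same ×0.4338: 1191.20 → 516.80.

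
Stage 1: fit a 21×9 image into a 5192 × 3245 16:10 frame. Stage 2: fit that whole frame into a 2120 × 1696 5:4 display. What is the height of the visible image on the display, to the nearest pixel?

909 px

Inside the 5192×3245 canvas the image is width-limited at 5192.00 × 2225.14.
The 16:10 canvas is width-limited in 2120×1696, giving 2120.00 × 1325.00; scale factor 0.4083.
So the image's height is 2225.14 × 0.4083 ≈ 908.57.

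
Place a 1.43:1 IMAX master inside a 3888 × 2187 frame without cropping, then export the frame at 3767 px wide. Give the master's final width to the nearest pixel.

At 3888×2187 the master is height-limited, so width = 2187 × 1.430 ≈ 3127.41 px.
Scaling 3888 → 3767 is ×0.9689, so the width becomes 3127.41 × 0.9689 ≈ 3030.08 px.

3030 px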